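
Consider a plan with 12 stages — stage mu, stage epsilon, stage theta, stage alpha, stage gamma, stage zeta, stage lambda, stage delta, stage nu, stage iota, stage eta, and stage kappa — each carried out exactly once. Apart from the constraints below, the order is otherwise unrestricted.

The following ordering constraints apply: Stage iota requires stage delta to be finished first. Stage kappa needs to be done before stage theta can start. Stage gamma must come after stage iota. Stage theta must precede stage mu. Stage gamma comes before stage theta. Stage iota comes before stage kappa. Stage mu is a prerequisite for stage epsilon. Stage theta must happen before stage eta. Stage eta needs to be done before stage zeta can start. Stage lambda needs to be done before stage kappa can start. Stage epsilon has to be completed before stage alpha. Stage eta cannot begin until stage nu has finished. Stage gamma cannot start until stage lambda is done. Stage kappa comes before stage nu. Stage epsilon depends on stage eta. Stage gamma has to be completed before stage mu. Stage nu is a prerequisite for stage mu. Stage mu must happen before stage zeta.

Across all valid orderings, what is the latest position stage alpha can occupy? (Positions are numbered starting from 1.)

12

Nothing depends on stage alpha, so it can be the final stage, position 12.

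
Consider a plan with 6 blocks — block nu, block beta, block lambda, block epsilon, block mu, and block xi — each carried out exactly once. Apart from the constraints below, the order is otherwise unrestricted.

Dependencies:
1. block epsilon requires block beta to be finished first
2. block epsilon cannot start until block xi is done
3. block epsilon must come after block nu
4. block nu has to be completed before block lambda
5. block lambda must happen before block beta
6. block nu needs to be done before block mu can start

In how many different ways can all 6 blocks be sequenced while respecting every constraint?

2 blocks have no prerequisites (block nu, block xi), so any of them could come first.
Enumerating by repeatedly choosing an available block (one whose prerequisites are all placed) gives 19 distinct complete orderings.

19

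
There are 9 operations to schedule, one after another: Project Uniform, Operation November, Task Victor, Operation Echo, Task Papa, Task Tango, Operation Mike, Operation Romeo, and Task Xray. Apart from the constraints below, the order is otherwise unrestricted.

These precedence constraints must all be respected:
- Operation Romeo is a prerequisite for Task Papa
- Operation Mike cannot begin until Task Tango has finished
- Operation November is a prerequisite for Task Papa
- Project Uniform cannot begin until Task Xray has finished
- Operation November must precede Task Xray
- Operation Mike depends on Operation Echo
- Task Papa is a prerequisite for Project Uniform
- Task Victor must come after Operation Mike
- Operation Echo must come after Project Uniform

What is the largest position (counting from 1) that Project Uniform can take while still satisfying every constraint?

6

Every operation that must follow Project Uniform has to come after it. Tracing all chains starting from Project Uniform, those operations are: Task Victor, Operation Echo, Operation Mike — 3 in total.
With 3 mandatory successors out of 9 operations total, the latest slot for Project Uniform is 9−3 = 6, and it's reachable by doing all non-successors before Project Uniform.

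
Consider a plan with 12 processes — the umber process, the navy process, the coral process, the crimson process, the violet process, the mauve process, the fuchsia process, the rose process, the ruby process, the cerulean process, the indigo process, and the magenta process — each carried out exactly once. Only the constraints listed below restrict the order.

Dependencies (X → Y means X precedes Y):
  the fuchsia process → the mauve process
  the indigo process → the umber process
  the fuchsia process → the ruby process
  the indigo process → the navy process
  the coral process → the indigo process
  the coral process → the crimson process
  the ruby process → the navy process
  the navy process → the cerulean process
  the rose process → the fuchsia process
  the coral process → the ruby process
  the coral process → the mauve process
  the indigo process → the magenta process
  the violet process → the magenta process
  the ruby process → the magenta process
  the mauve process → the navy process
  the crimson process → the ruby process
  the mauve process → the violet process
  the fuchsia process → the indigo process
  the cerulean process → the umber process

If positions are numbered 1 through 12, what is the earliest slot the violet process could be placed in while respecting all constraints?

Every process that must precede the violet process has to come before it. Tracing all chains that end at the violet process, those processes are: the coral process, the mauve process, the fuchsia process, the rose process — 4 in total.
So at minimum 4 processes come before the violet process, putting the violet process no earlier than position 5. That position is achievable by scheduling exactly those predecessors first.

5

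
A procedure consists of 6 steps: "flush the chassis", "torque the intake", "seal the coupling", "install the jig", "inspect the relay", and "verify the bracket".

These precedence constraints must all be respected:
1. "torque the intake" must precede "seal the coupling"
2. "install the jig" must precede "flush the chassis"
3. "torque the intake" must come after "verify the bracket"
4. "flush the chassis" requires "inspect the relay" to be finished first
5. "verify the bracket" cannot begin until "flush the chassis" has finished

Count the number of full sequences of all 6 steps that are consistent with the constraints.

2

2 steps have no prerequisites ("install the jig", "inspect the relay"), so any of them could come first.
Enumerating by repeatedly choosing an available step (one whose prerequisites are all placed) gives 2 distinct complete orderings.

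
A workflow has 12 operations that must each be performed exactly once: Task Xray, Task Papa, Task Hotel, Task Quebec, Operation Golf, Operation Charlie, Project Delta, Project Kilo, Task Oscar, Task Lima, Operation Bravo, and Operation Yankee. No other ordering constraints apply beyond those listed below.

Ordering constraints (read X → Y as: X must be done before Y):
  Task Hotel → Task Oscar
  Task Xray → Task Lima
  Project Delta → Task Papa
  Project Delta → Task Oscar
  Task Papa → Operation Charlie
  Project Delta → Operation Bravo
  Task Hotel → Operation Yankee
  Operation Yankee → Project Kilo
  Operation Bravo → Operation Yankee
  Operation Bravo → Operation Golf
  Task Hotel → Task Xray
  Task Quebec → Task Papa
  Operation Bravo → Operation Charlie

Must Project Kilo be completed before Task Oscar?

No

No chain of constraints connects Project Kilo to Task Oscar in either direction.
There exist valid orderings with Task Oscar before Project Kilo, so Project Kilo is not required to come first.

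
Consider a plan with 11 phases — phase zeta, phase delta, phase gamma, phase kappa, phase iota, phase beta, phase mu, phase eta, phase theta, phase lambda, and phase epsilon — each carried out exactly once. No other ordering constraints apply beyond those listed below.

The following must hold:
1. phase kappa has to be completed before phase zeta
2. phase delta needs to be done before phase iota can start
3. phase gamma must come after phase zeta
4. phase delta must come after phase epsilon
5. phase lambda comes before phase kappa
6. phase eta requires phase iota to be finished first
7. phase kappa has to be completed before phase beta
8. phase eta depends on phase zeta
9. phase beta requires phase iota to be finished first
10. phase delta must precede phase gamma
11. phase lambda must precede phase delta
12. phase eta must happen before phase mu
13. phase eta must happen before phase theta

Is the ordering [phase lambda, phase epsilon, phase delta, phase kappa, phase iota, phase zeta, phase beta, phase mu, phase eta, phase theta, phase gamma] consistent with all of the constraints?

No

The sequence places phase mu ahead of phase eta.
But one of the constraints requires phase eta before phase mu, so this ordering violates it.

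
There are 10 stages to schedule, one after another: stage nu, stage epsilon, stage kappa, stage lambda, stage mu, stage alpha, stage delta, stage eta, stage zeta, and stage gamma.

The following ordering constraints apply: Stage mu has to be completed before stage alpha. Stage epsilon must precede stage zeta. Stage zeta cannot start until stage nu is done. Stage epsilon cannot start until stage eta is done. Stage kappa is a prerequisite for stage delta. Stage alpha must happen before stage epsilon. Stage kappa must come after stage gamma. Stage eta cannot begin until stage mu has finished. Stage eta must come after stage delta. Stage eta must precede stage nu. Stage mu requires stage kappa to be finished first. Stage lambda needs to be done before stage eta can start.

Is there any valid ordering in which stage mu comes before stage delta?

Yes

The constraints leave stage mu and stage delta unordered relative to each other; nothing requires stage delta earlier.
So a valid ordering placing stage mu earlier than stage delta exists.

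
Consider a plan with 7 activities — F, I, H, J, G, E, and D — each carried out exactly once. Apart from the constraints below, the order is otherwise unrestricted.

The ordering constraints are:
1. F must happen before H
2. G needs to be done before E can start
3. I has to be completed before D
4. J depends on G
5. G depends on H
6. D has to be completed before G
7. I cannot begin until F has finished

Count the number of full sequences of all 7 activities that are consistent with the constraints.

Only F has no prerequisites, so it must go first.
Systematically extending each partial ordering one activity at a time and counting, there are 6 complete orderings.

6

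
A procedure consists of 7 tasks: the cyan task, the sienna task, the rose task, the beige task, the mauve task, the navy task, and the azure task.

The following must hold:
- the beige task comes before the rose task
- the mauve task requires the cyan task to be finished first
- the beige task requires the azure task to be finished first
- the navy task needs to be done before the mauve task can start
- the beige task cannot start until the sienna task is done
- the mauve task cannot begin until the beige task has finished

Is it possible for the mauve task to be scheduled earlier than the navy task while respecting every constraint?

No

The constraints give a chain the navy task → the mauve task, which forces the navy task before the mauve task.
So no valid ordering can have the mauve task before the navy task.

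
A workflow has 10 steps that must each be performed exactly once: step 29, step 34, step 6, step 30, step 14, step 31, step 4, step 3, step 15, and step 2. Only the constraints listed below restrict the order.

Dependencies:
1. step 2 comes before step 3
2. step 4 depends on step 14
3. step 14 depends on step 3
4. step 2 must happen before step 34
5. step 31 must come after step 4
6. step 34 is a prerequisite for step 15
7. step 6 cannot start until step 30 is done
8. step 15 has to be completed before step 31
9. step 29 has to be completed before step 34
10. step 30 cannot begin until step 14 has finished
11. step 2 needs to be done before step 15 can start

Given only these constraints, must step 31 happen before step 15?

In fact the dependencies run the other way: step 15 → step 31.
So step 31 does not have to come before step 15 — it cannot.

No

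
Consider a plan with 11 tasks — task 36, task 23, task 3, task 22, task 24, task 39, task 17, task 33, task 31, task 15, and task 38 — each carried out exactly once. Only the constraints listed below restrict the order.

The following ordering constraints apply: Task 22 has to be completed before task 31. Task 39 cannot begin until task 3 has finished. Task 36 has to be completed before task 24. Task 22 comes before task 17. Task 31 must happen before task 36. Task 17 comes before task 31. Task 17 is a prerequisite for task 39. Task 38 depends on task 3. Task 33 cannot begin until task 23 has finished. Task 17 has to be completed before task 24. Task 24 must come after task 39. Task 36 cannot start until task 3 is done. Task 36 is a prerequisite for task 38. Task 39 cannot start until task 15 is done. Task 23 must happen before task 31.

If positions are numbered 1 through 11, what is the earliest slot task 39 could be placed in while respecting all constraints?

Working backwards through the constraints from task 39, its full set of required predecessors is task 3, task 22, task 17, task 15 — 4 of them.
So at minimum 4 tasks come before task 39, putting task 39 no earlier than position 5. That position is achievable by scheduling exactly those predecessors first.

5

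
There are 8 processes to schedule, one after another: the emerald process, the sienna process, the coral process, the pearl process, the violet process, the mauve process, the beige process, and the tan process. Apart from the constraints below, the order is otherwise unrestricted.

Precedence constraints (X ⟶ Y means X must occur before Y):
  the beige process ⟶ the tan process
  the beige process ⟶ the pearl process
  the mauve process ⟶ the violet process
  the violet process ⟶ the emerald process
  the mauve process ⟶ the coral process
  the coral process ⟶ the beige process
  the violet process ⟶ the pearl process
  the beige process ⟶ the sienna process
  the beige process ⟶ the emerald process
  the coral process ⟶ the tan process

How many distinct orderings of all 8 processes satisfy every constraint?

The mauve process is the only process with nothing required before it, so every ordering starts there.
Counting all ways to extend the partial order to a total order gives 88.

88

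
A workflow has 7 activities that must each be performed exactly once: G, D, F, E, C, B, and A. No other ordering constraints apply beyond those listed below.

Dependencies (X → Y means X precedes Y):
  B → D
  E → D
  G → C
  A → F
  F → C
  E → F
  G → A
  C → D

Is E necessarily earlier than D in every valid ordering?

Tracing the constraints gives a chain: E → D.
That forces E before D in every valid schedule.

Yes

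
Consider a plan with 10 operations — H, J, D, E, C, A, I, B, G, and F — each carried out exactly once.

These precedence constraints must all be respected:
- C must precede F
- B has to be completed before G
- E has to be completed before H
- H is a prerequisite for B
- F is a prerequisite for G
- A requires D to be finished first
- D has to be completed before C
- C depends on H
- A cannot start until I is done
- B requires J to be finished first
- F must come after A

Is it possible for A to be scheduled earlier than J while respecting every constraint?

Yes

The constraints leave A and J unordered relative to each other; nothing requires J earlier.
That means at least one valid schedule has A before J.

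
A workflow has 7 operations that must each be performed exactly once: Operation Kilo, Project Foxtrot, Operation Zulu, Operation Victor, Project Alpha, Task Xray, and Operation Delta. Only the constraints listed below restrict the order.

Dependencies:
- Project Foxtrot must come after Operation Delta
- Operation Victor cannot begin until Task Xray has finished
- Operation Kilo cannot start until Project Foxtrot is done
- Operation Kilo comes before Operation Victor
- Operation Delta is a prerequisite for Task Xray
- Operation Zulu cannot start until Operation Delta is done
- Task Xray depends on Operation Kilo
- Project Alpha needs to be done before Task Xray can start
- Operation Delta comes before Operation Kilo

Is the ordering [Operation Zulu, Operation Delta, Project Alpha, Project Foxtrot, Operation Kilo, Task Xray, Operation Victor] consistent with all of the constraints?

No

The sequence places Operation Zulu ahead of Operation Delta.
But one of the constraints requires Operation Delta before Operation Zulu, so this ordering violates it.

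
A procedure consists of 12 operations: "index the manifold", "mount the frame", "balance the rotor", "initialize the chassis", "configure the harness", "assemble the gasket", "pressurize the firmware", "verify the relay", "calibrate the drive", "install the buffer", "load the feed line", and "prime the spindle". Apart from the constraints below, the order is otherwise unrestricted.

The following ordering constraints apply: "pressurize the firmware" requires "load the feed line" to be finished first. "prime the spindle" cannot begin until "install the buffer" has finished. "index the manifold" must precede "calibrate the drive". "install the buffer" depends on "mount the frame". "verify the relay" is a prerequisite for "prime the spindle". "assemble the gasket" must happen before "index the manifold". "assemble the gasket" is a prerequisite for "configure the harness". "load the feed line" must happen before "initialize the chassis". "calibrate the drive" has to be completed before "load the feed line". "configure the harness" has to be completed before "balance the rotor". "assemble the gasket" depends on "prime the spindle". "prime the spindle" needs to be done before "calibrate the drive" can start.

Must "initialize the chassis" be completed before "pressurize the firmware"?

No

No chain of constraints connects "initialize the chassis" to "pressurize the firmware" in either direction.
So "initialize the chassis" can come before "pressurize the firmware" or after — it is not forced.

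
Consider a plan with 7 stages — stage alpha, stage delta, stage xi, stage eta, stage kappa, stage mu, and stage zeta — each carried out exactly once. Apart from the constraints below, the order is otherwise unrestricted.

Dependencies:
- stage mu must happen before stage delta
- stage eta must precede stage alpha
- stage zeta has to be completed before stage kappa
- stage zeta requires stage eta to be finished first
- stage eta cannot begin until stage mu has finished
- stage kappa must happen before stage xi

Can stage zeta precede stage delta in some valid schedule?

Yes

Nothing in the constraints forces stage delta before stage zeta — there is no chain from stage delta to stage zeta.
That means at least one valid schedule has stage zeta before stage delta.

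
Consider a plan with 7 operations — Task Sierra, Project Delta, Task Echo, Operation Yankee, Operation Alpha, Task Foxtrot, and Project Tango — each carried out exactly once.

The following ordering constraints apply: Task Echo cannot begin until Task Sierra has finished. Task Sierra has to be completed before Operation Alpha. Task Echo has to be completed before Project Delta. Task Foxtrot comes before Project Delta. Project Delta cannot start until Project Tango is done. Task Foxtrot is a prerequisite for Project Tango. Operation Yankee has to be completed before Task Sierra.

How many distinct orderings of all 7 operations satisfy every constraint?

40

The operations with no prerequisites are Operation Yankee, Task Foxtrot; any of them can be placed first.
Systematically extending each partial ordering one operation at a time and counting, there are 40 complete orderings.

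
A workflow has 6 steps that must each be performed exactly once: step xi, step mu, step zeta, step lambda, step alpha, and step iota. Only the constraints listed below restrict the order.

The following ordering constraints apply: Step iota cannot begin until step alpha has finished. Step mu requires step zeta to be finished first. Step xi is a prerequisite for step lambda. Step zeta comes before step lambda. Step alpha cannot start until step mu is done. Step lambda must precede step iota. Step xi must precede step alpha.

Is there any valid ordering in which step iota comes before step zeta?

The constraints give a chain step zeta → step lambda → step iota, which forces step zeta before step iota.
Hence step iota can never be scheduled before step zeta.

No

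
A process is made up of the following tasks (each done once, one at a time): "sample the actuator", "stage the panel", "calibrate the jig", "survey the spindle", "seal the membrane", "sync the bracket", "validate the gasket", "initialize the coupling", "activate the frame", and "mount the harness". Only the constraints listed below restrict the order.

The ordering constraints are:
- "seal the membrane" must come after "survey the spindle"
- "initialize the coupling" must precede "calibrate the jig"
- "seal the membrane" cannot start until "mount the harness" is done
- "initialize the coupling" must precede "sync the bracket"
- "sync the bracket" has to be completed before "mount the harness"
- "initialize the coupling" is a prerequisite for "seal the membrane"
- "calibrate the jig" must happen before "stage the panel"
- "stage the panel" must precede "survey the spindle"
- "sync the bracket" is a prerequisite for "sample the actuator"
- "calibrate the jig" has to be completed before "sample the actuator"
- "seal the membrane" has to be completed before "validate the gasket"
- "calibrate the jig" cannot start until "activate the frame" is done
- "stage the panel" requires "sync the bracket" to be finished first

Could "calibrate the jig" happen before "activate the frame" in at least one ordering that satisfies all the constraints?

No

Following "activate the frame" → "calibrate the jig", "activate the frame" must precede "calibrate the jig" in every valid ordering.
Hence "calibrate the jig" can never be scheduled before "activate the frame".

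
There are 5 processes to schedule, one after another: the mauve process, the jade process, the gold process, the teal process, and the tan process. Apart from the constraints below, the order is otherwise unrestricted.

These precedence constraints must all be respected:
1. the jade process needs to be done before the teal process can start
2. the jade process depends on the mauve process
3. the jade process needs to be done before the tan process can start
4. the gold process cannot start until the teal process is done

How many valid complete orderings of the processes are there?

3

Only the mauve process has no prerequisites, so it must go first.
Enumerating by repeatedly choosing an available process (one whose prerequisites are all placed) gives 3 distinct complete orderings.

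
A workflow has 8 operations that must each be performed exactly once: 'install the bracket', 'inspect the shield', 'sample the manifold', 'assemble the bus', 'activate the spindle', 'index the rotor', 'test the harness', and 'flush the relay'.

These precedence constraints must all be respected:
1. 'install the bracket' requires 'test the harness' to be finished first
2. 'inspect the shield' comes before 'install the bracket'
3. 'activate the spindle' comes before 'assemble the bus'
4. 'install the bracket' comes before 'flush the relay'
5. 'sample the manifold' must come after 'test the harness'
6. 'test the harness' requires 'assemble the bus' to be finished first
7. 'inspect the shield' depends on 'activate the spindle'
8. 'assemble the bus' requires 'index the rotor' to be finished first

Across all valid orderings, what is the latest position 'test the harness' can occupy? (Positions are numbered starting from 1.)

5

The operations that are forced after 'test the harness', directly or by a chain of constraints, are 'install the bracket', 'sample the manifold', 'flush the relay'. That's 3 operations.
So at least 3 operations follow 'test the harness', putting 'test the harness' no later than position 5. That position is achievable by scheduling everything else first.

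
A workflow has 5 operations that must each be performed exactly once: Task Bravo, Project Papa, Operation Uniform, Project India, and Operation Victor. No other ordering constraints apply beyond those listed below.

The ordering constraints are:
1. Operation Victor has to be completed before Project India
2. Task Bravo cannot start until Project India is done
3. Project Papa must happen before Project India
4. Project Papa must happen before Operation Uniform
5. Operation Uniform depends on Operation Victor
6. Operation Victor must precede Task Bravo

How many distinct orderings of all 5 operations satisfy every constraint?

The operations with no prerequisites are Project Papa, Operation Victor; any of them can be placed first.
Systematically extending each partial ordering one operation at a time and counting, there are 6 complete orderings.

6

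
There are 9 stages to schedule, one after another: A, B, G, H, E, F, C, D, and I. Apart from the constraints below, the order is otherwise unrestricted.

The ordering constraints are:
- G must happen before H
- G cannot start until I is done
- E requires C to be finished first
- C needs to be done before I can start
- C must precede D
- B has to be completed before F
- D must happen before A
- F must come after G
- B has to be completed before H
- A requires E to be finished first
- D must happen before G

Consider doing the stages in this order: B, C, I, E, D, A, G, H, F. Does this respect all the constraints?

Yes

Every stated constraint is respected: B sits at position 1, ahead of F at position 9, and each of the other listed pairs likewise has the predecessor earlier in the sequence.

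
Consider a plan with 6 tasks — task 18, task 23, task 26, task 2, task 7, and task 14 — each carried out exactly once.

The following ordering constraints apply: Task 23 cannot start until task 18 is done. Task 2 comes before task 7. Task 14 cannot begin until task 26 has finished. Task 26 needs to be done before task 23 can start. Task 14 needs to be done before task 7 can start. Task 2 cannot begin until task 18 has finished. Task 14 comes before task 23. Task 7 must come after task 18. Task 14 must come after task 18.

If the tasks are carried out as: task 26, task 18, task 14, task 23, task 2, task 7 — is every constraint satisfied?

Yes

Going through the constraints one by one, each required predecessor appears earlier in the sequence than its dependent — e.g. task 18 (position 2) is before task 7 (position 6), as required.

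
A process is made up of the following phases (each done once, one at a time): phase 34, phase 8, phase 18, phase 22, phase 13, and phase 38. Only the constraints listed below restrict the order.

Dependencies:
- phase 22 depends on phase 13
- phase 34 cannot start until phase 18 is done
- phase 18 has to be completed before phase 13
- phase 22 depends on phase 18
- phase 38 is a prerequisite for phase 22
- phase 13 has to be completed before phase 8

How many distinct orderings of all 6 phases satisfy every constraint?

33

2 phases have no prerequisites (phase 18, phase 38), so any of them could come first.
Counting all ways to extend the partial order to a total order gives 33.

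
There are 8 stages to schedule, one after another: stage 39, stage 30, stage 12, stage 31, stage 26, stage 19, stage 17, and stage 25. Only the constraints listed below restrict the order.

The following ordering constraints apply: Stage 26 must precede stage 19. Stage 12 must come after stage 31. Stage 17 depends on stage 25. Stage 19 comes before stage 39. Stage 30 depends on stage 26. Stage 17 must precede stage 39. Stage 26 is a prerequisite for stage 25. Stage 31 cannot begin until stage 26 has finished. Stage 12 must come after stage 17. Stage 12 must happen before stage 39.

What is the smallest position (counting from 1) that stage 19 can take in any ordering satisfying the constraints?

Working backwards through the constraints from stage 19, its only required predecessor is stage 26.
So at minimum 1 stage comes before stage 19, putting stage 19 no earlier than position 2. That position is achievable by scheduling exactly that predecessor first.

2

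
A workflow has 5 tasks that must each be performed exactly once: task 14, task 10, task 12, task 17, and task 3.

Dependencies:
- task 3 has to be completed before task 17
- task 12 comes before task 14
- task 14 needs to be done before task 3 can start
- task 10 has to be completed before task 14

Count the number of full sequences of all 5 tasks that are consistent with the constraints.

2

The tasks with no prerequisites are task 10, task 12; any of them can be placed first.
Systematically extending each partial ordering one task at a time and counting, there are 2 complete orderings.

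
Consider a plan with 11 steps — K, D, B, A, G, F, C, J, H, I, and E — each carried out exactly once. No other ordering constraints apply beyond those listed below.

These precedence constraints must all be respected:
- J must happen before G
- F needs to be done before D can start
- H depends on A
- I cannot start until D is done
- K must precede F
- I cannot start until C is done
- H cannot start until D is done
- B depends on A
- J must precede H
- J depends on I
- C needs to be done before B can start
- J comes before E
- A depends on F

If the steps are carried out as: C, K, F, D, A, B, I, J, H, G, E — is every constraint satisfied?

Going through the constraints one by one, each required predecessor appears earlier in the sequence than its dependent — e.g. C (position 1) is before I (position 7), as required.

Yes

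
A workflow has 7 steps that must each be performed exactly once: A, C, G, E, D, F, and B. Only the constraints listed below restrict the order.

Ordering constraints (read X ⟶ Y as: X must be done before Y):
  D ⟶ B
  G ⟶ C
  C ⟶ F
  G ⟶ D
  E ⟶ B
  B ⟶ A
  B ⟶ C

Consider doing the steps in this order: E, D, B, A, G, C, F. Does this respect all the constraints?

No

The sequence places D ahead of G.
Since G is required before D, the ordering is invalid.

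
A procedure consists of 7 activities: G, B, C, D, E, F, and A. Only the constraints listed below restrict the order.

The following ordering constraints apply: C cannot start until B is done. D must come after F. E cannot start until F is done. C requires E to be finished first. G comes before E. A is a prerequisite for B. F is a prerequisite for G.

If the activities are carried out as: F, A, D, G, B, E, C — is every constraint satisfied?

Every stated constraint is respected: F sits at position 1, ahead of E at position 6, and each of the other listed pairs likewise has the predecessor earlier in the sequence.

Yes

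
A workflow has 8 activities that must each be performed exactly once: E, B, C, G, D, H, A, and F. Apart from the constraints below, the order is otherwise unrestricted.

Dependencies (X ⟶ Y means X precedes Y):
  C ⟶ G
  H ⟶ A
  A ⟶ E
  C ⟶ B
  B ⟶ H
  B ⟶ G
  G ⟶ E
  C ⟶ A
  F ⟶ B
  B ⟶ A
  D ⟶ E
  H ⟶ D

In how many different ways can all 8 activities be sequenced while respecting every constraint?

16

The activities with no prerequisites are C, F; any of them can be placed first.
Enumerating by repeatedly choosing an available activity (one whose prerequisites are all placed) gives 16 distinct complete orderings.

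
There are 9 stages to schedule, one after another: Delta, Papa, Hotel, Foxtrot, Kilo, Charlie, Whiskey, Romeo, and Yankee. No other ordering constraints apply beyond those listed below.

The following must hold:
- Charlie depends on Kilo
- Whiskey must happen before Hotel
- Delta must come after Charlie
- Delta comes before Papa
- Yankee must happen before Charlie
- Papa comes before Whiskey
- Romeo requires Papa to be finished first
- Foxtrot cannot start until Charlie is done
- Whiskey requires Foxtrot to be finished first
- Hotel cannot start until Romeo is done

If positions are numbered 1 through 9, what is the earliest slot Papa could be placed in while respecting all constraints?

Working backwards through the constraints from Papa, its full set of required predecessors is Delta, Kilo, Charlie, Yankee — 4 of them.
With 4 mandatory predecessors, the earliest Papa can sit is position 4+1 = 5, and placing just those 4 first achieves it.

5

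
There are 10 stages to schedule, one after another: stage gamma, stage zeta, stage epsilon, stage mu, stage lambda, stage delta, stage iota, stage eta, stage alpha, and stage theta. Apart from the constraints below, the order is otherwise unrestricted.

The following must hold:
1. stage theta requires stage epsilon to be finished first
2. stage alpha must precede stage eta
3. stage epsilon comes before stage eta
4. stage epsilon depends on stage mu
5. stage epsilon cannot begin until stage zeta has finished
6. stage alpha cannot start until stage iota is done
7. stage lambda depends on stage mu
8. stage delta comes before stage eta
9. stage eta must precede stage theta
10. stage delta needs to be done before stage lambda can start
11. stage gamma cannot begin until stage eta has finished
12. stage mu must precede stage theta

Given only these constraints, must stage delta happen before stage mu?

Nothing in the constraints links stage delta and stage mu; they are unordered relative to each other.
So stage delta can come before stage mu or after — it is not forced.

No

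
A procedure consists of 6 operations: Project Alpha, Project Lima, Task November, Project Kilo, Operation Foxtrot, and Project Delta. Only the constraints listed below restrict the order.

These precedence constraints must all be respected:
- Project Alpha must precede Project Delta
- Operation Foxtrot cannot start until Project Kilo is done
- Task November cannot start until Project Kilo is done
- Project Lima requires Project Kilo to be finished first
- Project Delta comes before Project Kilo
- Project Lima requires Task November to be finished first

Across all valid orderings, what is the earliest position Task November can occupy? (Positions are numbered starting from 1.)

4

Working backwards through the constraints from Task November, its full set of required predecessors is Project Alpha, Project Kilo, Project Delta — 3 of them.
With 3 mandatory predecessors, the earliest Task November can sit is position 3+1 = 4, and placing just those 3 first achieves it.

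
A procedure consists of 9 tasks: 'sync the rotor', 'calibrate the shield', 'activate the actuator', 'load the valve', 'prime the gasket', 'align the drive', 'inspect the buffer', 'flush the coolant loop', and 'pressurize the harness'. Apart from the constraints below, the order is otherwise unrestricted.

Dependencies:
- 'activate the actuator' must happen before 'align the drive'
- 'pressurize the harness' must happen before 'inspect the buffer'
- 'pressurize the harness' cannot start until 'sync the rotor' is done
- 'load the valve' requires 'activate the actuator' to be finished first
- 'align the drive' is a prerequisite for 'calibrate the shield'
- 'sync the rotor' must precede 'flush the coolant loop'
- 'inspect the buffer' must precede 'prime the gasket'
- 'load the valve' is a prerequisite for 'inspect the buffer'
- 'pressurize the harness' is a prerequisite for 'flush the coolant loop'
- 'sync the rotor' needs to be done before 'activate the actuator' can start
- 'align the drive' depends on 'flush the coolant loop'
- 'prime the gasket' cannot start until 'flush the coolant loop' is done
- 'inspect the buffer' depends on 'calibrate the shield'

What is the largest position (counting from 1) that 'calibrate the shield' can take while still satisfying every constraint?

Following every chain forward from 'calibrate the shield', the tasks that must come later are 'prime the gasket', 'inspect the buffer' — 2 of them.
With 2 mandatory successors out of 9 tasks total, the latest slot for 'calibrate the shield' is 9−2 = 7, and it's reachable by doing all non-successors before 'calibrate the shield'.

7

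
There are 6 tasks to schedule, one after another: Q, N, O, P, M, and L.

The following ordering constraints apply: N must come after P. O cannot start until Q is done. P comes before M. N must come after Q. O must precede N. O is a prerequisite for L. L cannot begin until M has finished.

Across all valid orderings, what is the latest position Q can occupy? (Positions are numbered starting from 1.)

3

The tasks that are forced after Q, directly or by a chain of constraints, are N, O, L. That's 3 tasks.
So at least 3 tasks follow Q, putting Q no later than position 3. That position is achievable by scheduling everything else first.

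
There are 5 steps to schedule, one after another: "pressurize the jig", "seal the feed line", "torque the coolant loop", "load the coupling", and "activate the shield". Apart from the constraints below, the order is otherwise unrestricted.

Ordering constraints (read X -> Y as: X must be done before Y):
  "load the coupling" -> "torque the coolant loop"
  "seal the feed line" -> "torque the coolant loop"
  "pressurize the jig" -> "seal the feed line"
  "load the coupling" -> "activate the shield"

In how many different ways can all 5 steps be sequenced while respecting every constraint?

The steps with no prerequisites are "pressurize the jig", "load the coupling"; any of them can be placed first.
Enumerating by repeatedly choosing an available step (one whose prerequisites are all placed) gives 9 distinct complete orderings.

9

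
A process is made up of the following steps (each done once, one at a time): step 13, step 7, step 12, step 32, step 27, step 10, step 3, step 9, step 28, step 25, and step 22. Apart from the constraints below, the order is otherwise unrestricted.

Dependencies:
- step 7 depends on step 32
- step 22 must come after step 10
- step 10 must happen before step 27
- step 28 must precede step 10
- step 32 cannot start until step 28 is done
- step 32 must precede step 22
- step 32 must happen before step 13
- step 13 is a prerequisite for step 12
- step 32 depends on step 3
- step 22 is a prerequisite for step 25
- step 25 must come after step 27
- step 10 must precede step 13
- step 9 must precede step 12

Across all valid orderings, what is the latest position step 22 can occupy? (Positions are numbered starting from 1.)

10

The only step forced after step 22 (directly or by a chain) is step 25.
With 1 mandatory successor out of 11 steps total, the latest slot for step 22 is 11−1 = 10, and it's reachable by doing all non-successors before step 22.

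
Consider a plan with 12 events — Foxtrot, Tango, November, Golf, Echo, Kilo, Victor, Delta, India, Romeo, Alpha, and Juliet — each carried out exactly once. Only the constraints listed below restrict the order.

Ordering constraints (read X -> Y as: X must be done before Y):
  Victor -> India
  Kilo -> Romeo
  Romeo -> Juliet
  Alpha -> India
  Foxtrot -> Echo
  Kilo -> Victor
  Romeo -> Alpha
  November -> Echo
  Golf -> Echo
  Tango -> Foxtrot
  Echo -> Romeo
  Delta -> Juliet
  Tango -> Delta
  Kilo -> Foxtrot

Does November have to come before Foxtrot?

November and Foxtrot are not related by any chain of constraints.
So November can come before Foxtrot or after — it is not forced.

No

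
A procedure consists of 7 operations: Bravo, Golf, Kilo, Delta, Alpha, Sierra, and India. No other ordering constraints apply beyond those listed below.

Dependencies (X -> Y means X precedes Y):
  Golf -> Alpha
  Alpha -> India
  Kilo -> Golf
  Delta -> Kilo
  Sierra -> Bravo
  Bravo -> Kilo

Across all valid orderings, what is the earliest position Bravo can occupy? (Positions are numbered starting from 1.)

Working backwards through the constraints from Bravo, its only required predecessor is Sierra.
So at minimum 1 operation comes before Bravo, putting Bravo no earlier than position 2. That position is achievable by scheduling exactly that predecessor first.

2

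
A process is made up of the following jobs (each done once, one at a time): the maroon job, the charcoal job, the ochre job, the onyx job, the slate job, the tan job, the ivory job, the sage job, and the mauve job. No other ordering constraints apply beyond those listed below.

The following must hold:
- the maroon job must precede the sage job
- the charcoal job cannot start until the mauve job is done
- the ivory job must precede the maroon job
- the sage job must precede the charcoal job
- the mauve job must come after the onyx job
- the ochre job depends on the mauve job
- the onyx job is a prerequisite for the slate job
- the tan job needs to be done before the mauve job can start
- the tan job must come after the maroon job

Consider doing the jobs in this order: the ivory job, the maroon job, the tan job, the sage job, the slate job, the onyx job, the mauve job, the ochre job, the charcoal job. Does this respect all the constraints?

In the proposed order, the slate job appears before the onyx job.
That contradicts the constraint that the onyx job must precede the slate job.

No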